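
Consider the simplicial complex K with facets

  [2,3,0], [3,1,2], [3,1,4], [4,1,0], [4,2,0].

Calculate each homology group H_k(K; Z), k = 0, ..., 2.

Fix the vertex order 0 < 1 < 2 < 3 < 4 and write every simplex with vertices in increasing order. Then dim K = 2 and the simplices of K are:

  0-simplices (5): [0], [1], [2], [3], [4]
  1-simplices (10): [0,1], [0,2], [0,3], [0,4], [1,2], [1,3], [1,4], [2,3], [2,4], [3,4]
  2-simplices (5): [0,1,4], [0,2,3], [0,2,4], [1,2,3], [1,3,4]

giving chain groups C_0 ≅ Z^5, C_1 ≅ Z^10, C_2 ≅ Z^5.

∂_1: C_1 → C_0 maps an edge to its endpoints' difference, ∂[p,q] = q − p.
The resulting 5×10 matrix has rank 4, and its Smith normal form has invariant factors (1,1,1,1).

The boundary map ∂_2: C_2 → C_1 maps a triangle to the signed sum of its edges. For instance
  ∂[0,2,3] = [2,3] − [0,3] + [0,2],
  ∂[0,2,4] = [2,4] − [0,4] + [0,2].
This gives a 10×5 integer matrix of rank 5; reducing to Smith normal form yields diagonal entries (1,1,1,1,1).

Reading off H_k = ker ∂_k / im ∂_{k+1}:

  H_0: rank C_0 − rank ∂_1 = 5 − 4 = 1, and the invariant factors of ∂_1 are all 1, so H_0 = Z.
  H_1: rank ker ∂_1 − rank ∂_2 = (10 − 4) − 5 = 1, and the invariant factors of ∂_2 are all 1, so H_1 = Z.
  H_2: rank ker ∂_2 − rank ∂_3 = (5 − 5) − 0 = 0, and there is no ∂_3, so H_2 = 0.

H_0 ≅ Z,  H_1 ≅ Z,  H_2 = 0.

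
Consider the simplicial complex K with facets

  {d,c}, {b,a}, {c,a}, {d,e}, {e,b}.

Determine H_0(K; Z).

H_0 ≅ Z.

K has 5 vertices, 5 edges.
rank ∂_0 = 0, rank ∂_1 = 4 ⇒ b_0 = 5 − 0 − 4 = 1; all invariant factors of ∂_1 are 1 so no torsion. So H_0 ≅ Z.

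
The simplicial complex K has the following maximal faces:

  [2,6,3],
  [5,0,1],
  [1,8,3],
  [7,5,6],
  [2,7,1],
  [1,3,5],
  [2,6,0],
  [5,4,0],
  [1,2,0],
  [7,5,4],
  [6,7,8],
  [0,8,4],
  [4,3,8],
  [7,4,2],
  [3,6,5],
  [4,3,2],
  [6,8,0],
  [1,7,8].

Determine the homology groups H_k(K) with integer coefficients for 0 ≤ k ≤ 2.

Order the vertices as 0 < 1 < 2 < 3 < 4 < 5 < 6 < 7 < 8. Listing each simplex with vertices in this order, K has dimension 2 with simplices:

  0-simplices (9): [0], [1], [2], [3], [4], [5], [6], [7], [8]
  1-simplices (27): (27 of them)
  2-simplices (18): [0,1,2], [0,1,5], [0,2,6], [0,4,5], [0,4,8], [0,6,8], [1,2,7], [1,3,5], [1,3,8], [1,7,8], [2,3,4], [2,3,6], [2,4,7], [3,4,8], [3,5,6], [4,5,7], [5,6,7], [6,7,8]

so the chain groups are C_0 ≅ Z^9, C_1 ≅ Z^27, C_2 ≅ Z^18.

∂_1: C_1 → C_0 is given by ∂[p,q] = [q] − [p].
This gives a 9×27 integer matrix of rank 8; reducing to Smith normal form yields diagonal entries (1,1,1,1,1,1,1,1).

The boundary map ∂_2: C_2 → C_1 maps a triangle to the signed sum of its edges. For instance
  ∂[2,3,6] = [3,6] − [2,6] + [2,3],
  ∂[0,4,5] = [4,5] − [0,5] + [0,4].
As a 27×18 matrix over Z this has rank 17, with invariant factors (1,1,1,1,1,1,1,1,1,1,1,1,1,1,1,1,1).

Computing H_k = (kernel of ∂_k) / (image of ∂_{k+1}):

  H_0: rank C_0 − rank ∂_1 = 9 − 8 = 1, and the invariant factors of ∂_1 are all 1, so H_0 ≅ Z.
  H_1: rank ker ∂_1 − rank ∂_2 = (27 − 8) − 17 = 2, and the invariant factors of ∂_2 are all 1, so H_1 ≅ Z^2.
  H_2: rank ker ∂_2 − rank ∂_3 = (18 − 17) − 0 = 1, and there is no ∂_3, so H_2 ≅ Z.

As a check, the Euler characteristic is 9 − 27 + 18 = 0, which agrees with 1 − 2 + 1 = 0.

H_0 ≅ Z,  H_1 ≅ Z^2,  H_2 ≅ Z.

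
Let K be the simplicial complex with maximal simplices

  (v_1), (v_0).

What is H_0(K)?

K has 2 vertices.
rank ∂_0 = 0, rank ∂_1 = 0 ⇒ b_0 = 2 − 0 − 0 = 2. So H_0 ≅ Z^2.

H_0 ≅ Z^2.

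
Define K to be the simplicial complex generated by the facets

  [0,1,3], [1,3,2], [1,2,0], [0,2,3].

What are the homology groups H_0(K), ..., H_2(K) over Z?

K has 4 vertices, 6 edges, 4 triangles.
rank ∂_0 = 0, rank ∂_1 = 3 ⇒ b_0 = 4 − 0 − 3 = 1; all invariant factors of ∂_1 are 1 so no torsion. So H_0 = Z.
rank ∂_1 = 3, rank ∂_2 = 3 ⇒ b_1 = 6 − 3 − 3 = 0; all invariant factors of ∂_2 are 1 so no torsion. So H_1 = 0.
rank ∂_2 = 3, rank ∂_3 = 0 ⇒ b_2 = 4 − 3 − 0 = 1. So H_2 = Z.

H_0 ≅ Z,  H_1 = 0,  H_2 ≅ Z.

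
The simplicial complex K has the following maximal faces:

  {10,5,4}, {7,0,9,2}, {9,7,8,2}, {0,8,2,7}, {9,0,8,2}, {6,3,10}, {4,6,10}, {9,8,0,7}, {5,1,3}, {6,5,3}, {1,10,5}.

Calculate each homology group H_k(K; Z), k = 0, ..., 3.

K has 11 vertices, 22 edges, 16 triangles, 5 3-simplices.
rank ∂_0 = 0, rank ∂_1 = 9 ⇒ b_0 = 11 − 0 − 9 = 2; all invariant factors of ∂_1 are 1 so no torsion. So H_0 ≅ Z^2.
rank ∂_1 = 9, rank ∂_2 = 12 ⇒ b_1 = 22 − 9 − 12 = 1; all invariant factors of ∂_2 are 1 so no torsion. So H_1 ≅ Z.
rank ∂_2 = 12, rank ∂_3 = 4 ⇒ b_2 = 16 − 12 − 4 = 0; all invariant factors of ∂_3 are 1 so no torsion. So H_2 ≅ 0.
rank ∂_3 = 4, rank ∂_4 = 0 ⇒ b_3 = 5 − 4 − 0 = 1. So H_3 ≅ Z.

H_0 = Z^2,  H_1 = Z,  H_2 = 0,  H_3 = Z.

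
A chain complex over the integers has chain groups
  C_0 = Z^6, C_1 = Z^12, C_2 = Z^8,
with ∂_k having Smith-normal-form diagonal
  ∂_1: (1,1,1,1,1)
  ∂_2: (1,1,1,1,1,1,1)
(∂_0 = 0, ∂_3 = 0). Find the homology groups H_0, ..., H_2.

H_0: b_0 = 6 − 0 − 5 = 1; torsion from ∂_1 factors > 1: none. So H_0 = Z.
H_1: b_1 = 12 − 5 − 7 = 0; torsion from ∂_2 factors > 1: none. So H_1 = 0.
H_2: b_2 = 8 − 7 − 0 = 1; torsion from ∂_3 factors > 1: none. So H_2 = Z.

H_0 = Z,  H_1 = 0,  H_2 = Z.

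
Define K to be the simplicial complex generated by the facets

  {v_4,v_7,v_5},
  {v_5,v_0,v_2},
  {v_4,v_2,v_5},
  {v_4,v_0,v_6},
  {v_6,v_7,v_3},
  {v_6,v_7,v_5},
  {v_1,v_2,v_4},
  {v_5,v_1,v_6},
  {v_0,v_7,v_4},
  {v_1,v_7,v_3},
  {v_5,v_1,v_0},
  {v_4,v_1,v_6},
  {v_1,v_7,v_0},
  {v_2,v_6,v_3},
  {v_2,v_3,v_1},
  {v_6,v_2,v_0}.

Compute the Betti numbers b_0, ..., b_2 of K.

b_0 = 1, b_1 = 2, b_2 = 1.

Take the total order v_0 < v_1 < v_2 < v_3 < v_4 < v_5 < v_6 < v_7 on the vertex set. Then K (dimension 2) consists of the simplices:

  0-simplices (8): [v_0], [v_1], [v_2], [v_3], [v_4], [v_5], [v_6], [v_7]
  1-simplices (24): (24 of them)
  2-simplices (16): (16 of them)

Hence C_0 ≅ Z^8, C_1 ≅ Z^24, C_2 ≅ Z^16.

The boundary map ∂_1: C_1 → C_0 is given by ∂[p,q] = [q] − [p].
As a 8×24 matrix over Z this has rank 7, with invariant factors (1,1,1,1,1,1,1).

∂_2: C_2 → C_1 sends each 2-simplex [p,q,r] to [q,r] − [p,r] + [p,q]. For instance
  ∂[v_1,v_4,v_6] = [v_4,v_6] − [v_1,v_6] + [v_1,v_4],
  ∂[v_0,v_1,v_7] = [v_1,v_7] − [v_0,v_7] + [v_0,v_1].
The resulting 24×16 matrix has rank 15, and its Smith normal form has invariant factors (1,1,1,1,1,1,1,1,1,1,1,1,1,1,1).

Computing H_k = (kernel of ∂_k) / (image of ∂_{k+1}):

  H_0: rank C_0 − rank ∂_1 = 8 − 7 = 1, and the invariant factors of ∂_1 are all 1, so H_0 ≅ Z.
  H_1: rank ker ∂_1 − rank ∂_2 = (24 − 7) − 15 = 2, and the invariant factors of ∂_2 are all 1, so H_1 ≅ Z^2.
  H_2: rank ker ∂_2 − rank ∂_3 = (16 − 15) − 0 = 1, and there is no ∂_3, so H_2 ≅ Z.

Hence the Betti numbers are b_0 = 1, b_1 = 2, b_2 = 1.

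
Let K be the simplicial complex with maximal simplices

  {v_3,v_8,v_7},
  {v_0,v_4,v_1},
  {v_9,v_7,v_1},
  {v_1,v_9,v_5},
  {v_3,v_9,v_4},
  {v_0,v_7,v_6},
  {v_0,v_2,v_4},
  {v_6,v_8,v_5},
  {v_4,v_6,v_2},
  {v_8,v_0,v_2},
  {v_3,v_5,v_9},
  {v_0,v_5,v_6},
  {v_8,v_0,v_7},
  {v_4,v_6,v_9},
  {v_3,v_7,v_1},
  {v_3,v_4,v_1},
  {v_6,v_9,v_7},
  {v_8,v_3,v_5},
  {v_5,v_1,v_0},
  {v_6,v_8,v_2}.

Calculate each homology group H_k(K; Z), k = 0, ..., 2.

We work with the vertex ordering v_0 < v_1 < v_2 < v_3 < v_4 < v_5 < v_6 < v_7 < v_8 < v_9. The simplices of K, each written with vertices in increasing order, are:

  0-simplices (10): [v_0], [v_1], [v_2], [v_3], [v_4], [v_5], [v_6], [v_7], [v_8], [v_9]
  1-simplices (30): (30 of them)
  2-simplices (20): (20 of them)

so the chain groups are C_0 ≅ Z^10, C_1 ≅ Z^30, C_2 ≅ Z^20.

Boundary ∂_1: C_1 → C_0 maps an edge to its endpoints' difference, ∂[p,q] = q − p. For instance
  ∂[v_0,v_8] = [v_8] − [v_0].
The resulting 10×30 matrix has rank 9, and its Smith normal form has invariant factors (1,1,1,1,1,1,1,1,1).

∂_2: C_2 → C_1 sends each 2-simplex [p,q,r] to [q,r] − [p,r] + [p,q]. For instance
  ∂[v_0,v_6,v_7] = [v_6,v_7] − [v_0,v_7] + [v_0,v_6],
  ∂[v_3,v_5,v_9] = [v_5,v_9] − [v_3,v_9] + [v_3,v_5].
The resulting 30×20 matrix has rank 20, and its Smith normal form has invariant factors (1,1,1,1,1,1,1,1,1,1,1,1,1,1,1,1,1,1,1,2).

From H_k ≅ ker(∂_k) / im(∂_{k+1}) we obtain:

  H_0: rank C_0 − rank ∂_1 = 10 − 9 = 1, and the invariant factors of ∂_1 are all 1, so H_0 ≅ Z.
  H_1: rank ker ∂_1 − rank ∂_2 = (30 − 9) − 20 = 1, and ∂_2 has invariant factor 2 > 1, so H_1 ≅ Z ⊕ Z_2.
  H_2: rank ker ∂_2 − rank ∂_3 = (20 − 20) − 0 = 0, and there is no ∂_3, so H_2 ≅ 0.

As a check, the Euler characteristic is 10 − 30 + 20 = 0, which agrees with 1 − 1 + 0 = 0.
(K is a triangulation of the Klein bottle.)

H_0 ≅ Z,  H_1 ≅ Z ⊕ Z_2,  H_2 = 0.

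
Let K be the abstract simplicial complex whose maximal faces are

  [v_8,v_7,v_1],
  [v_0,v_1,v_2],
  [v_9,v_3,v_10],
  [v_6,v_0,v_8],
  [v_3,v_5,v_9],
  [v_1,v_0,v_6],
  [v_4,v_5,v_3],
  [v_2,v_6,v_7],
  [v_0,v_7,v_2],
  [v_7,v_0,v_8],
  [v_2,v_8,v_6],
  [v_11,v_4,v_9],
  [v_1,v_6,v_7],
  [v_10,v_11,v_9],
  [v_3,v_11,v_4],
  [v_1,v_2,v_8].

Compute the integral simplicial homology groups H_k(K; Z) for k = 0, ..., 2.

H_0 ≅ Z^2,  H_1 ≅ Z ⊕ Z/2,  H_2 = 0.

K has 12 vertices, 27 edges, 16 triangles.
rank ∂_0 = 0, rank ∂_1 = 10 ⇒ b_0 = 12 − 0 − 10 = 2; all invariant factors of ∂_1 are 1 so no torsion. So H_0 = Z^2.
rank ∂_1 = 10, rank ∂_2 = 16 ⇒ b_1 = 27 − 10 − 16 = 1; ∂_2 has invariant factor(s) [2] giving torsion. So H_1 = Z ⊕ Z/2.
rank ∂_2 = 16, rank ∂_3 = 0 ⇒ b_2 = 16 − 16 − 0 = 0. So H_2 = 0.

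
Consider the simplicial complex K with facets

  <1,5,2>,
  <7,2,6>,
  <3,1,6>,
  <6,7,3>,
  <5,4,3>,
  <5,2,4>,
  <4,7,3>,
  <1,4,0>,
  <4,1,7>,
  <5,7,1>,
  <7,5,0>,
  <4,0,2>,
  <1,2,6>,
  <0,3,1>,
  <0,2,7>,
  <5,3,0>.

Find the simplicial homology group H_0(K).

Take the total order 0 < 1 < 2 < 3 < 4 < 5 < 6 < 7 on the vertex set. Then K (dimension 2) consists of the simplices:

  0-simplices (8): [0], [1], [2], [3], [4], [5], [6], [7]
  1-simplices (24): (24 of them)
  2-simplices (16): [0,1,3], [0,1,4], [0,2,4], [0,2,7], [0,3,5], [0,5,7], [1,2,5], [1,2,6], [1,3,6], [1,4,7], [1,5,7], [2,4,5], [2,6,7], [3,4,5], [3,4,7], [3,6,7]

so the chain groups are C_0 ≅ Z^8, C_1 ≅ Z^24, C_2 ≅ Z^16.

The boundary map ∂_1: C_1 → C_0 maps an edge to its endpoints' difference, ∂[p,q] = q − p.
As a 8×24 matrix over Z this has rank 7, with invariant factors (1,1,1,1,1,1,1).

∂_2: C_2 → C_1 maps a triangle to the signed sum of its edges. For instance
  ∂[0,5,7] = [5,7] − [0,7] + [0,5],
  ∂[0,2,7] = [2,7] − [0,7] + [0,2].
The 24×16 boundary matrix has rank 15 and Smith normal form diag(1,1,1,1,1,1,1,1,1,1,1,1,1,1,1).

Now H_k = ker ∂_k / im ∂_{k+1}, so:

  H_0: rank C_0 − rank ∂_1 = 8 − 7 = 1, and the invariant factors of ∂_1 are all 1, so H_0 = Z.

(K is a triangulation of the torus T^2.)

H_0 ≅ Z.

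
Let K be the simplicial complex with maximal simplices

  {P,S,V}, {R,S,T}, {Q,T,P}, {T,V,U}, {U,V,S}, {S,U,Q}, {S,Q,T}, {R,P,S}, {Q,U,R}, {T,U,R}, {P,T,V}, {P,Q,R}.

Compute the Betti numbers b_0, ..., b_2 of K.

b_0 = 1, b_1 = 0, b_2 = 0.

We work with the vertex ordering P < Q < R < S < T < U < V. The simplices of K, each written with vertices in increasing order, are:

  0-simplices (7): P, Q, R, S, T, U, V
  1-simplices (18): PQ, PR, PS, PT, PV, QR, QS, QT, QU, RS, RT, RU, ST, SU, SV, TU, TV, UV
  2-simplices (12): PQR, PQT, PRS, PSV, PTV, QRU, QST, QSU, RST, RTU, SUV, TUV

giving chain groups C_0 ≅ Z^7, C_1 ≅ Z^18, C_2 ≅ Z^12.

The boundary map ∂_1: C_1 → C_0 maps an edge to its endpoints' difference, ∂[p,q] = q − p. For instance
  ∂RT = T − R.
The resulting 7×18 matrix has rank 6, and its Smith normal form has invariant factors (1,1,1,1,1,1).

The boundary map ∂_2: C_2 → C_1 maps a triangle to the signed sum of its edges. For instance
  ∂TUV = UV − TV + TU,
  ∂PQR = QR − PR + PQ.
As a 18×12 matrix over Z this has rank 12, with invariant factors (1,1,1,1,1,1,1,1,1,1,1,2).

Now H_k = ker ∂_k / im ∂_{k+1}, so:

  H_0: rank C_0 − rank ∂_1 = 7 − 6 = 1, and the invariant factors of ∂_1 are all 1, so H_0 ≅ Z.
  H_1: rank ker ∂_1 − rank ∂_2 = (18 − 6) − 12 = 0, and ∂_2 has invariant factor 2 > 1, so H_1 ≅ Z/2.
  H_2: rank ker ∂_2 − rank ∂_3 = (12 − 12) − 0 = 0, and there is no ∂_3, so H_2 ≅ 0.

Hence the Betti numbers are b_0 = 1, b_1 = 0, b_2 = 0.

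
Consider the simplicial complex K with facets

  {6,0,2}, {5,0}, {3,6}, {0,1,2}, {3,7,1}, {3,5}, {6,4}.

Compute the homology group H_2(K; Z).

We work with the vertex ordering 0 < 1 < 2 < 3 < 4 < 5 < 6 < 7. The simplices of K, each written with vertices in increasing order, are:

  0-simplices (8): [0], [1], [2], [3], [4], [5], [6], [7]
  1-simplices (12): [0,1], [0,2], [0,5], [0,6], [1,2], [1,3], [1,7], [2,6], [3,5], [3,6], [3,7], [4,6]
  2-simplices (3): [0,1,2], [0,2,6], [1,3,7]

Hence C_0 ≅ Z^8, C_1 ≅ Z^12, C_2 ≅ Z^3.

Boundary ∂_1: C_1 → C_0 sends each edge [p,q] (with p < q) to q − p. For instance
  ∂[2,6] = [6] − [2].
The resulting 8×12 matrix has rank 7, and its Smith normal form has invariant factors (1,1,1,1,1,1,1).

∂_2: C_2 → C_1 sends each 2-simplex [p,q,r] to [q,r] − [p,r] + [p,q]. For instance
  ∂[0,2,6] = [2,6] − [0,6] + [0,2],
  ∂[0,1,2] = [1,2] − [0,2] + [0,1].
This gives a 12×3 integer matrix of rank 3; reducing to Smith normal form yields diagonal entries (1,1,1).

Now H_k = ker ∂_k / im ∂_{k+1}, so:

  H_2: rank ker ∂_2 − rank ∂_3 = (3 − 3) − 0 = 0, and there is no ∂_3, so H_2 ≅ 0.

H_2 ≅ 0.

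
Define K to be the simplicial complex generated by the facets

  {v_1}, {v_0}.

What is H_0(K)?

K has 2 vertices.
rank ∂_0 = 0, rank ∂_1 = 0 ⇒ b_0 = 2 − 0 − 0 = 2. So H_0 ≅ Z^2.

H_0 = Z^2.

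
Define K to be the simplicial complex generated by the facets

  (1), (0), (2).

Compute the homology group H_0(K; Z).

Take the total order 0 < 1 < 2 on the vertex set. Then K (dimension 0) consists of the simplices:

  0-simplices (3): [0], [1], [2]

so the chain groups are C_0 ≅ Z^3.

Reading off H_k = ker ∂_k / im ∂_{k+1}:

  H_0: rank C_0 − rank ∂_1 = 3 − 0 = 3, and there is no ∂_1, so H_0 ≅ Z^3.

H_0 = Z^3.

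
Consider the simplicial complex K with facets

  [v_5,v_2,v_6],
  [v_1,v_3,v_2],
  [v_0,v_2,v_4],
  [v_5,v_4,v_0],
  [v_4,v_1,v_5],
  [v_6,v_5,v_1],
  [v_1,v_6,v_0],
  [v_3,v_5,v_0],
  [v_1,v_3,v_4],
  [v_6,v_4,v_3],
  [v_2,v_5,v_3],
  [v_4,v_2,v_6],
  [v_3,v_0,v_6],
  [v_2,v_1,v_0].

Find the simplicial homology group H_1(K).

H_1 = Z^2.

Order the vertices as v_0 < v_1 < v_2 < v_3 < v_4 < v_5 < v_6. Listing each simplex with vertices in this order, K has dimension 2 with simplices:

  0-simplices (7): [v_0], [v_1], [v_2], [v_3], [v_4], [v_5], [v_6]
  1-simplices (21): (21 of them)
  2-simplices (14): (14 of them)

Hence C_0 ≅ Z^7, C_1 ≅ Z^21, C_2 ≅ Z^14.

The boundary map ∂_1: C_1 → C_0 sends each edge [p,q] (with p < q) to q − p.
The 7×21 boundary matrix has rank 6 and Smith normal form diag(1,1,1,1,1,1).

Boundary ∂_2: C_2 → C_1 maps a triangle to the signed sum of its edges. For instance
  ∂[v_2,v_3,v_5] = [v_3,v_5] − [v_2,v_5] + [v_2,v_3],
  ∂[v_1,v_4,v_5] = [v_4,v_5] − [v_1,v_5] + [v_1,v_4].
The 21×14 boundary matrix has rank 13 and Smith normal form diag(1,1,1,1,1,1,1,1,1,1,1,1,1).

Computing H_k = (kernel of ∂_k) / (image of ∂_{k+1}):

  H_1: rank ker ∂_1 − rank ∂_2 = (21 − 6) − 13 = 2, and the invariant factors of ∂_2 are all 1, so H_1 ≅ Z^2.

(K is a triangulation of the torus T^2.)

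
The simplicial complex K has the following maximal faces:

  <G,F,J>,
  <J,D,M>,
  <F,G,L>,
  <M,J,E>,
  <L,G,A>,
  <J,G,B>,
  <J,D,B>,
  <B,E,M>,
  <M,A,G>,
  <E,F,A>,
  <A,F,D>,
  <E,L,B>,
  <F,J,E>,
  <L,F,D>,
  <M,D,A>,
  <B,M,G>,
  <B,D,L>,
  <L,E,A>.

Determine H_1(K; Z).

We work with the vertex ordering A < B < D < E < F < G < J < L < M. The simplices of K, each written with vertices in increasing order, are:

  0-simplices (9): A, B, D, E, F, G, J, L, M
  1-simplices (27): AD, AE, AF, AG, AL, AM, BD, BE, BG, BJ, BL, BM, DF, DJ, DL, DM, EF, EJ, EL, EM, FG, FJ, FL, GJ, GL, GM, JM
  2-simplices (18): ADF, ADM, AEF, AEL, AGL, AGM, BDJ, BDL, BEL, BEM, BGJ, BGM, DFL, DJM, EFJ, EJM, FGJ, FGL

Hence C_0 ≅ Z^9, C_1 ≅ Z^27, C_2 ≅ Z^18.

The boundary map ∂_1: C_1 → C_0 maps an edge to its endpoints' difference, ∂[p,q] = q − p.
The 9×27 boundary matrix has rank 8 and Smith normal form diag(1,1,1,1,1,1,1,1).

The boundary map ∂_2: C_2 → C_1 maps a triangle to the signed sum of its edges. For instance
  ∂DJM = JM − DM + DJ,
  ∂BDJ = DJ − BJ + BD.
As a 27×18 matrix over Z this has rank 18, with invariant factors (1,1,1,1,1,1,1,1,1,1,1,1,1,1,1,1,1,2).

Now H_k = ker ∂_k / im ∂_{k+1}, so:

  H_1: rank ker ∂_1 − rank ∂_2 = (27 − 8) − 18 = 1, and ∂_2 has invariant factor 2 > 1, so H_1 = Z ⊕ Z/2Z.

H_1 = Z ⊕ Z/2Z.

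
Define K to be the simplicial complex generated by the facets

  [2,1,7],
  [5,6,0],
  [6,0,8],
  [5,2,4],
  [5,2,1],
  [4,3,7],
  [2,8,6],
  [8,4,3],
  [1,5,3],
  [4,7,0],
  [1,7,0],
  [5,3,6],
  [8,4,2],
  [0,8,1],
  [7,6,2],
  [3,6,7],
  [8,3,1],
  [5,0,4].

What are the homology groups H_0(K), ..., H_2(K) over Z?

Take the total order 0 < 1 < 2 < 3 < 4 < 5 < 6 < 7 < 8 on the vertex set. Then K (dimension 2) consists of the simplices:

  0-simplices (9): [0], [1], [2], [3], [4], [5], [6], [7], [8]
  1-simplices (27): (27 of them)
  2-simplices (18): [0,1,7], [0,1,8], [0,4,5], [0,4,7], [0,5,6], [0,6,8], [1,2,5], [1,2,7], [1,3,5], [1,3,8], [2,4,5], [2,4,8], [2,6,7], [2,6,8], [3,4,7], [3,4,8], [3,5,6], [3,6,7]

so the chain groups are C_0 ≅ Z^9, C_1 ≅ Z^27, C_2 ≅ Z^18.

∂_1: C_1 → C_0 maps an edge to its endpoints' difference, ∂[p,q] = q − p.
This gives a 9×27 integer matrix of rank 8; reducing to Smith normal form yields diagonal entries (1,1,1,1,1,1,1,1).

The boundary map ∂_2: C_2 → C_1 acts by ∂[p,q,r] = [q,r] − [p,r] + [p,q]. For instance
  ∂[1,3,8] = [3,8] − [1,8] + [1,3],
  ∂[3,5,6] = [5,6] − [3,6] + [3,5].
As a 27×18 matrix over Z this has rank 17, with invariant factors (1,1,1,1,1,1,1,1,1,1,1,1,1,1,1,1,1).

Now H_k = ker ∂_k / im ∂_{k+1}, so:

  H_0: rank C_0 − rank ∂_1 = 9 − 8 = 1, and the invariant factors of ∂_1 are all 1, so H_0 = Z.
  H_1: rank ker ∂_1 − rank ∂_2 = (27 − 8) − 17 = 2, and the invariant factors of ∂_2 are all 1, so H_1 = Z^2.
  H_2: rank ker ∂_2 − rank ∂_3 = (18 − 17) − 0 = 1, and there is no ∂_3, so H_2 = Z.

As a check, the Euler characteristic is 9 − 27 + 18 = 0, which agrees with 1 − 2 + 1 = 0.
(K is a triangulation of the torus T^2.)

H_0 ≅ Z,  H_1 ≅ Z^2,  H_2 ≅ Z.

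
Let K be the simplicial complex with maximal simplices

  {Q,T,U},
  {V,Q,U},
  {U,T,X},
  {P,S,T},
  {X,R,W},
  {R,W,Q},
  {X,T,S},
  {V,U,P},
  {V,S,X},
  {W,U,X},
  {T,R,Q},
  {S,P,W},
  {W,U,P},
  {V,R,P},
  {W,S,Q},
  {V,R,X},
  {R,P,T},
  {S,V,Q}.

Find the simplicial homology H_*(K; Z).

Take the total order P < Q < R < S < T < U < V < W < X on the vertex set. Then K (dimension 2) consists of the simplices:

  0-simplices (9): P, Q, R, S, T, U, V, W, X
  1-simplices (27): PR, PS, PT, PU, PV, PW, QR, QS, QT, QU, QV, QW, RT, RV, RW, RX, ST, SV, SW, SX, TU, TX, UV, UW, UX, VX, WX
  2-simplices (18): PRT, PRV, PST, PSW, PUV, PUW, QRT, QRW, QSV, QSW, QTU, QUV, RVX, RWX, STX, SVX, TUX, UWX

so the chain groups are C_0 ≅ Z^9, C_1 ≅ Z^27, C_2 ≅ Z^18.

∂_1: C_1 → C_0 is given by ∂[p,q] = [q] − [p]. For instance
  ∂TU = U − T.
As a 9×27 matrix over Z this has rank 8, with invariant factors (1,1,1,1,1,1,1,1).

∂_2: C_2 → C_1 maps a triangle to the signed sum of its edges. For instance
  ∂TUX = UX − TX + TU,
  ∂RWX = WX − RX + RW.
As a 27×18 matrix over Z this has rank 17, with invariant factors (1,1,1,1,1,1,1,1,1,1,1,1,1,1,1,1,1).

From H_k ≅ ker(∂_k) / im(∂_{k+1}) we obtain:

  H_0: rank C_0 − rank ∂_1 = 9 − 8 = 1, and the invariant factors of ∂_1 are all 1, so H_0 ≅ Z.
  H_1: rank ker ∂_1 − rank ∂_2 = (27 − 8) − 17 = 2, and the invariant factors of ∂_2 are all 1, so H_1 ≅ Z^2.
  H_2: rank ker ∂_2 − rank ∂_3 = (18 − 17) − 0 = 1, and there is no ∂_3, so H_2 ≅ Z.

As a check, the Euler characteristic is 9 − 27 + 18 = 0, which agrees with 1 − 2 + 1 = 0.

H_0 ≅ Z,  H_1 ≅ Z^2,  H_2 ≅ Z.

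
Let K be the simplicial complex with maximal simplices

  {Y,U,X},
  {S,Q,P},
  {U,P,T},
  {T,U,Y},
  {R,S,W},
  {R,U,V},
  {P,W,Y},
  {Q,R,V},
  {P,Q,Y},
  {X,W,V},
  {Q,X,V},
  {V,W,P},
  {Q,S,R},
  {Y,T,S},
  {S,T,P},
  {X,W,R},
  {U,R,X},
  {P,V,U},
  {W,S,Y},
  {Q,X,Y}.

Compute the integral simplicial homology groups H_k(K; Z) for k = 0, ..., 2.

K has 10 vertices, 30 edges, 20 triangles.
rank ∂_0 = 0, rank ∂_1 = 9 ⇒ b_0 = 10 − 0 − 9 = 1; all invariant factors of ∂_1 are 1 so no torsion. So H_0 ≅ Z.
rank ∂_1 = 9, rank ∂_2 = 20 ⇒ b_1 = 30 − 9 − 20 = 1; ∂_2 has invariant factor(s) [2] giving torsion. So H_1 ≅ Z ⊕ Z/2.
rank ∂_2 = 20, rank ∂_3 = 0 ⇒ b_2 = 20 − 20 − 0 = 0. So H_2 ≅ 0.

H_0 ≅ Z,  H_1 ≅ Z ⊕ Z/2,  H_2 = 0.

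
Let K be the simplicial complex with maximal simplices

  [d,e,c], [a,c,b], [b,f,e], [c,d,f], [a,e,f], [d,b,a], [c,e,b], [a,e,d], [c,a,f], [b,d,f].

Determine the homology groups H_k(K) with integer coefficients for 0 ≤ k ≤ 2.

H_0 = Z,  H_1 = Z/2,  H_2 = 0.

Take the total order a < b < c < d < e < f on the vertex set. Then K (dimension 2) consists of the simplices:

  0-simplices (6): a, b, c, d, e, f
  1-simplices (15): ab, ac, ad, ae, af, bc, bd, be, bf, cd, ce, cf, de, df, ef
  2-simplices (10): abc, abd, acf, ade, aef, bce, bdf, bef, cde, cdf

Hence C_0 ≅ Z^6, C_1 ≅ Z^15, C_2 ≅ Z^10.

∂_1: C_1 → C_0 is given by ∂[p,q] = [q] − [p]. For instance
  ∂ac = c − a.
The resulting 6×15 matrix has rank 5, and its Smith normal form has invariant factors (1,1,1,1,1).

∂_2: C_2 → C_1 acts by ∂[p,q,r] = [q,r] − [p,r] + [p,q]. For instance
  ∂abd = bd − ad + ab,
  ∂aef = ef − af + ae.
The resulting 15×10 matrix has rank 10, and its Smith normal form has invariant factors (1,1,1,1,1,1,1,1,1,2).

Computing H_k = (kernel of ∂_k) / (image of ∂_{k+1}):

  H_0: rank C_0 − rank ∂_1 = 6 − 5 = 1, and the invariant factors of ∂_1 are all 1, so H_0 ≅ Z.
  H_1: rank ker ∂_1 − rank ∂_2 = (15 − 5) − 10 = 0, and ∂_2 has invariant factor 2 > 1, so H_1 ≅ Z/2.
  H_2: rank ker ∂_2 − rank ∂_3 = (10 − 10) − 0 = 0, and there is no ∂_3, so H_2 ≅ 0.

(K is a triangulation of the real projective plane RP^2.)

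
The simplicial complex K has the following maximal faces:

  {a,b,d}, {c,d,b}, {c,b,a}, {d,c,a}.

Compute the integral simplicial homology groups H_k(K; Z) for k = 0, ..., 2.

H_0 ≅ Z,  H_1 = 0,  H_2 ≅ Z.

Order the vertices as a < b < c < d. Listing each simplex with vertices in this order, K has dimension 2 with simplices:

  0-simplices (4): a, b, c, d
  1-simplices (6): ab, ac, ad, bc, bd, cd
  2-simplices (4): abc, abd, acd, bcd

so the chain groups are C_0 ≅ Z^4, C_1 ≅ Z^6, C_2 ≅ Z^4.

The boundary map ∂_1: C_1 → C_0 sends each edge [p,q] (with p < q) to q − p.
As a 4×6 matrix over Z this has rank 3, with invariant factors (1,1,1).

∂_2: C_2 → C_1 acts by ∂[p,q,r] = [q,r] − [p,r] + [p,q]. For instance
  ∂abd = bd − ad + ab,
  ∂bcd = cd − bd + bc.
The 6×4 boundary matrix has rank 3 and Smith normal form diag(1,1,1).

Reading off H_k = ker ∂_k / im ∂_{k+1}:

  H_0: rank C_0 − rank ∂_1 = 4 − 3 = 1, and the invariant factors of ∂_1 are all 1, so H_0 = Z.
  H_1: rank ker ∂_1 − rank ∂_2 = (6 − 3) − 3 = 0, and the invariant factors of ∂_2 are all 1, so H_1 = 0.
  H_2: rank ker ∂_2 − rank ∂_3 = (4 − 3) − 0 = 1, and there is no ∂_3, so H_2 = Z.

As a check, the Euler characteristic is 4 − 6 + 4 = 2, which agrees with 1 − 0 + 1 = 2.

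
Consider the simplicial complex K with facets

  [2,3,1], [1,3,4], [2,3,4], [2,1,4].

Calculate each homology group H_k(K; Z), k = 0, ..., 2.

H_0 = Z,  H_1 = 0,  H_2 = Z.

Order the vertices as 1 < 2 < 3 < 4. Listing each simplex with vertices in this order, K has dimension 2 with simplices:

  0-simplices (4): [1], [2], [3], [4]
  1-simplices (6): [1,2], [1,3], [1,4], [2,3], [2,4], [3,4]
  2-simplices (4): [1,2,3], [1,2,4], [1,3,4], [2,3,4]

so the chain groups are C_0 ≅ Z^4, C_1 ≅ Z^6, C_2 ≅ Z^4.

∂_1: C_1 → C_0 maps an edge to its endpoints' difference, ∂[p,q] = q − p. For instance
  ∂[1,4] = [4] − [1].
The 4×6 boundary matrix has rank 3 and Smith normal form diag(1,1,1).

Boundary ∂_2: C_2 → C_1 maps a triangle to the signed sum of its edges. For instance
  ∂[1,3,4] = [3,4] − [1,4] + [1,3],
  ∂[1,2,3] = [2,3] − [1,3] + [1,2].
The resulting 6×4 matrix has rank 3, and its Smith normal form has invariant factors (1,1,1).

Computing H_k = (kernel of ∂_k) / (image of ∂_{k+1}):

  H_0: rank C_0 − rank ∂_1 = 4 − 3 = 1, and the invariant factors of ∂_1 are all 1, so H_0 ≅ Z.
  H_1: rank ker ∂_1 − rank ∂_2 = (6 − 3) − 3 = 0, and the invariant factors of ∂_2 are all 1, so H_1 ≅ 0.
  H_2: rank ker ∂_2 − rank ∂_3 = (4 − 3) − 0 = 1, and there is no ∂_3, so H_2 ≅ Z.

As a check, the Euler characteristic is 4 − 6 + 4 = 2, which agrees with 1 − 0 + 1 = 2.
(K is a triangulation of the 2-sphere S^2.)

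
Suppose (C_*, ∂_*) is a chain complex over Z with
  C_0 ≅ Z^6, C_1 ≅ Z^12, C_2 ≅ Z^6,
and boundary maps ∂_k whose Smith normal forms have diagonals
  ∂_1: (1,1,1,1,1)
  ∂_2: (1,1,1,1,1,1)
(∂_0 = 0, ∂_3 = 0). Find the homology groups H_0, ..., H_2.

H_0 = Z,  H_1 = Z,  H_2 = 0.

H_0: b_0 = 6 − 0 − 5 = 1; torsion from ∂_1 factors > 1: none. So H_0 = Z.
H_1: b_1 = 12 − 5 − 6 = 1; torsion from ∂_2 factors > 1: none. So H_1 = Z.
H_2: b_2 = 6 − 6 − 0 = 0; torsion from ∂_3 factors > 1: none. So H_2 = 0.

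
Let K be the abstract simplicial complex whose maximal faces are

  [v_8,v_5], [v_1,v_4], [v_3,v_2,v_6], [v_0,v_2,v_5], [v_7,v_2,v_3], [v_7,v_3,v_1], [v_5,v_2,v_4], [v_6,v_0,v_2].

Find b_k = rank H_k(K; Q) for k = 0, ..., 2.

Fix the vertex order v_0 < v_1 < v_2 < v_3 < v_4 < v_5 < v_6 < v_7 < v_8 and write every simplex with vertices in increasing order. Then dim K = 2 and the simplices of K are:

  0-simplices (9): [v_0], [v_1], [v_2], [v_3], [v_4], [v_5], [v_6], [v_7], [v_8]
  1-simplices (15): (15 of them)
  2-simplices (6): [v_0,v_2,v_5], [v_0,v_2,v_6], [v_1,v_3,v_7], [v_2,v_3,v_6], [v_2,v_3,v_7], [v_2,v_4,v_5]

giving chain groups C_0 ≅ Z^9, C_1 ≅ Z^15, C_2 ≅ Z^6.

Boundary ∂_1: C_1 → C_0 is given by ∂[p,q] = [q] − [p]. For instance
  ∂[v_2,v_5] = [v_5] − [v_2].
As a 9×15 matrix over Z this has rank 8, with invariant factors (1,1,1,1,1,1,1,1).

The boundary map ∂_2: C_2 → C_1 acts by ∂[p,q,r] = [q,r] − [p,r] + [p,q]. For instance
  ∂[v_2,v_3,v_6] = [v_3,v_6] − [v_2,v_6] + [v_2,v_3],
  ∂[v_0,v_2,v_5] = [v_2,v_5] − [v_0,v_5] + [v_0,v_2].
As a 15×6 matrix over Z this has rank 6, with invariant factors (1,1,1,1,1,1).

From H_k ≅ ker(∂_k) / im(∂_{k+1}) we obtain:

  H_0: rank C_0 − rank ∂_1 = 9 − 8 = 1, and the invariant factors of ∂_1 are all 1, so H_0 ≅ Z.
  H_1: rank ker ∂_1 − rank ∂_2 = (15 − 8) − 6 = 1, and the invariant factors of ∂_2 are all 1, so H_1 ≅ Z.
  H_2: rank ker ∂_2 − rank ∂_3 = (6 − 6) − 0 = 0, and there is no ∂_3, so H_2 ≅ 0.

Hence the Betti numbers are b_0 = 1, b_1 = 1, b_2 = 0.

b_0 = 1, b_1 = 1, b_2 = 0.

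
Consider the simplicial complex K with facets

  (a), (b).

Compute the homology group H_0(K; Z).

Order the vertices as a < b. Listing each simplex with vertices in this order, K has dimension 0 with simplices:

  0-simplices (2): a, b

giving chain groups C_0 ≅ Z^2.

From H_k ≅ ker(∂_k) / im(∂_{k+1}) we obtain:

  H_0: rank C_0 − rank ∂_1 = 2 − 0 = 2, and there is no ∂_1, so H_0 ≅ Z^2.

H_0 ≅ Z^2.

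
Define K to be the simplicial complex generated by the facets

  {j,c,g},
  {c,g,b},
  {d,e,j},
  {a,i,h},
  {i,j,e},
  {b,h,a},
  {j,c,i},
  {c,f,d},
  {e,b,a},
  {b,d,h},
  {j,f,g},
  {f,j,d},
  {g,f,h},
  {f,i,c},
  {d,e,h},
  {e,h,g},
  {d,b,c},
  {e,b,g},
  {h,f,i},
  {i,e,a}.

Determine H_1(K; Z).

Fix the vertex order a < b < c < d < e < f < g < h < i < j and write every simplex with vertices in increasing order. Then dim K = 2 and the simplices of K are:

  0-simplices (10): a, b, c, d, e, f, g, h, i, j
  1-simplices (30): ab, ae, ah, ai, bc, bd, be, bg, bh, cd, cf, cg, ci, cj, de, df, dh, dj, eg, eh, ei, ej, fg, fh, fi, fj, gh, gj, hi, ij
  2-simplices (20): abe, abh, aei, ahi, bcd, bcg, bdh, beg, cdf, cfi, cgj, cij, deh, dej, dfj, egh, eij, fgh, fgj, fhi

Hence C_0 ≅ Z^10, C_1 ≅ Z^30, C_2 ≅ Z^20.

The boundary map ∂_1: C_1 → C_0 is given by ∂[p,q] = [q] − [p].
The resulting 10×30 matrix has rank 9, and its Smith normal form has invariant factors (1,1,1,1,1,1,1,1,1).

Boundary ∂_2: C_2 → C_1 acts by ∂[p,q,r] = [q,r] − [p,r] + [p,q]. For instance
  ∂eij = ij − ej + ei,
  ∂bcg = cg − bg + bc.
The 30×20 boundary matrix has rank 20 and Smith normal form diag(1,1,1,1,1,1,1,1,1,1,1,1,1,1,1,1,1,1,1,2).

Now H_k = ker ∂_k / im ∂_{k+1}, so:

  H_1: rank ker ∂_1 − rank ∂_2 = (30 − 9) − 20 = 1, and ∂_2 has invariant factor 2 > 1, so H_1 = Z ⊕ Z/2.

H_1 = Z ⊕ Z/2.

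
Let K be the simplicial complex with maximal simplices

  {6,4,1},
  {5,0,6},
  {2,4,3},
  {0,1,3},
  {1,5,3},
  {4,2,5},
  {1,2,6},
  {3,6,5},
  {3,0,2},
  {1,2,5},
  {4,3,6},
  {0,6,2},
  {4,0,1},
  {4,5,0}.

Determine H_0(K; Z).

H_0 ≅ Z.

We work with the vertex ordering 0 < 1 < 2 < 3 < 4 < 5 < 6. The simplices of K, each written with vertices in increasing order, are:

  0-simplices (7): [0], [1], [2], [3], [4], [5], [6]
  1-simplices (21): [0,1], [0,2], [0,3], [0,4], [0,5], [0,6], [1,2], [1,3], [1,4], [1,5], [1,6], [2,3], [2,4], [2,5], [2,6], [3,4], [3,5], [3,6], [4,5], [4,6], [5,6]
  2-simplices (14): [0,1,3], [0,1,4], [0,2,3], [0,2,6], [0,4,5], [0,5,6], [1,2,5], [1,2,6], [1,3,5], [1,4,6], [2,3,4], [2,4,5], [3,4,6], [3,5,6]

so the chain groups are C_0 ≅ Z^7, C_1 ≅ Z^21, C_2 ≅ Z^14.

∂_1: C_1 → C_0 is given by ∂[p,q] = [q] − [p]. For instance
  ∂[3,6] = [6] − [3].
This gives a 7×21 integer matrix of rank 6; reducing to Smith normal form yields diagonal entries (1,1,1,1,1,1).

Boundary ∂_2: C_2 → C_1 sends each 2-simplex [p,q,r] to [q,r] − [p,r] + [p,q]. For instance
  ∂[3,4,6] = [4,6] − [3,6] + [3,4],
  ∂[0,2,3] = [2,3] − [0,3] + [0,2].
The 21×14 boundary matrix has rank 13 and Smith normal form diag(1,1,1,1,1,1,1,1,1,1,1,1,1).

Now H_k = ker ∂_k / im ∂_{k+1}, so:

  H_0: rank C_0 − rank ∂_1 = 7 − 6 = 1, and the invariant factors of ∂_1 are all 1, so H_0 ≅ Z.

(K is a triangulation of the torus T^2.)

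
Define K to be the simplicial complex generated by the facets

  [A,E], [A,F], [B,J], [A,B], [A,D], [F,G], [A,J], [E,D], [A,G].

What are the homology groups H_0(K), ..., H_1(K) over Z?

Fix the vertex order A < B < D < E < F < G < J and write every simplex with vertices in increasing order. Then dim K = 1 and the simplices of K are:

  0-simplices (7): A, B, D, E, F, G, J
  1-simplices (9): AB, AD, AE, AF, AG, AJ, BJ, DE, FG

so the chain groups are C_0 ≅ Z^7, C_1 ≅ Z^9.

The boundary map ∂_1: C_1 → C_0 sends each edge [p,q] (with p < q) to q − p. For instance
  ∂AB = B − A.
This gives a 7×9 integer matrix of rank 6; reducing to Smith normal form yields diagonal entries (1,1,1,1,1,1).

Computing H_k = (kernel of ∂_k) / (image of ∂_{k+1}):

  H_0: rank C_0 − rank ∂_1 = 7 − 6 = 1, and the invariant factors of ∂_1 are all 1, so H_0 ≅ Z.
  H_1: rank ker ∂_1 − rank ∂_2 = (9 − 6) − 0 = 3, and there is no ∂_2, so H_1 ≅ Z^3.

As a check, the Euler characteristic is 7 − 9 = -2, which agrees with 1 − 3 = -2.

H_0 ≅ Z,  H_1 ≅ Z^3.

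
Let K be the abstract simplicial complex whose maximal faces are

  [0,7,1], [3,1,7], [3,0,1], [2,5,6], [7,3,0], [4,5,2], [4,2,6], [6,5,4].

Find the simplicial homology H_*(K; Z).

K has 8 vertices, 12 edges, 8 triangles.
rank ∂_0 = 0, rank ∂_1 = 6 ⇒ b_0 = 8 − 0 − 6 = 2; all invariant factors of ∂_1 are 1 so no torsion. So H_0 = Z^2.
rank ∂_1 = 6, rank ∂_2 = 6 ⇒ b_1 = 12 − 6 − 6 = 0; all invariant factors of ∂_2 are 1 so no torsion. So H_1 = 0.
rank ∂_2 = 6, rank ∂_3 = 0 ⇒ b_2 = 8 − 6 − 0 = 2. So H_2 = Z^2.

H_0 ≅ Z^2,  H_1 = 0,  H_2 ≅ Z^2.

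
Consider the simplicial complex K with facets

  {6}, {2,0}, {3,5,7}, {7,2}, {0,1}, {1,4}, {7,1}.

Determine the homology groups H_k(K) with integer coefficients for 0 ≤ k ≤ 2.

K has 8 vertices, 8 edges, 1 triangle.
rank ∂_0 = 0, rank ∂_1 = 6 ⇒ b_0 = 8 − 0 − 6 = 2; all invariant factors of ∂_1 are 1 so no torsion. So H_0 ≅ Z^2.
rank ∂_1 = 6, rank ∂_2 = 1 ⇒ b_1 = 8 − 6 − 1 = 1; all invariant factors of ∂_2 are 1 so no torsion. So H_1 ≅ Z.
rank ∂_2 = 1, rank ∂_3 = 0 ⇒ b_2 = 1 − 1 − 0 = 0. So H_2 ≅ 0.

H_0 = Z^2,  H_1 = Z,  H_2 = 0.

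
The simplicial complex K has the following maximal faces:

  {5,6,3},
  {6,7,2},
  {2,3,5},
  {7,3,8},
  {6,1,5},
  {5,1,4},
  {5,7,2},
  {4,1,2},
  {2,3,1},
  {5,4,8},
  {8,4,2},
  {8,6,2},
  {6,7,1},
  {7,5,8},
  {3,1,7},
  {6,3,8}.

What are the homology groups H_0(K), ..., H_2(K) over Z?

H_0 ≅ Z,  H_1 ≅ Z^2,  H_2 ≅ Z.

Order the vertices as 1 < 2 < 3 < 4 < 5 < 6 < 7 < 8. Listing each simplex with vertices in this order, K has dimension 2 with simplices:

  0-simplices (8): [1], [2], [3], [4], [5], [6], [7], [8]
  1-simplices (24): (24 of them)
  2-simplices (16): [1,2,3], [1,2,4], [1,3,7], [1,4,5], [1,5,6], [1,6,7], [2,3,5], [2,4,8], [2,5,7], [2,6,7], [2,6,8], [3,5,6], [3,6,8], [3,7,8], [4,5,8], [5,7,8]

Hence C_0 ≅ Z^8, C_1 ≅ Z^24, C_2 ≅ Z^16.

The boundary map ∂_1: C_1 → C_0 is given by ∂[p,q] = [q] − [p]. For instance
  ∂[3,5] = [5] − [3].
The resulting 8×24 matrix has rank 7, and its Smith normal form has invariant factors (1,1,1,1,1,1,1).

The boundary map ∂_2: C_2 → C_1 acts by ∂[p,q,r] = [q,r] − [p,r] + [p,q]. For instance
  ∂[2,6,7] = [6,7] − [2,7] + [2,6],
  ∂[3,5,6] = [5,6] − [3,6] + [3,5].
This gives a 24×16 integer matrix of rank 15; reducing to Smith normal form yields diagonal entries (1,1,1,1,1,1,1,1,1,1,1,1,1,1,1).

Computing H_k = (kernel of ∂_k) / (image of ∂_{k+1}):

  H_0: rank C_0 − rank ∂_1 = 8 − 7 = 1, and the invariant factors of ∂_1 are all 1, so H_0 = Z.
  H_1: rank ker ∂_1 − rank ∂_2 = (24 − 7) − 15 = 2, and the invariant factors of ∂_2 are all 1, so H_1 = Z^2.
  H_2: rank ker ∂_2 − rank ∂_3 = (16 − 15) − 0 = 1, and there is no ∂_3, so H_2 = Z.

As a check, the Euler characteristic is 8 − 24 + 16 = 0, which agrees with 1 − 2 + 1 = 0.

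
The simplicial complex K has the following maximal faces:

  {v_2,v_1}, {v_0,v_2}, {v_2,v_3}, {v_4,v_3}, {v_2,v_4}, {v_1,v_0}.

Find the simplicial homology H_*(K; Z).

Fix the vertex order v_0 < v_1 < v_2 < v_3 < v_4 and write every simplex with vertices in increasing order. Then dim K = 1 and the simplices of K are:

  0-simplices (5): [v_0], [v_1], [v_2], [v_3], [v_4]
  1-simplices (6): [v_0,v_1], [v_0,v_2], [v_1,v_2], [v_2,v_3], [v_2,v_4], [v_3,v_4]

giving chain groups C_0 ≅ Z^5, C_1 ≅ Z^6.

The boundary map ∂_1: C_1 → C_0 maps an edge to its endpoints' difference, ∂[p,q] = q − p. For instance
  ∂[v_1,v_2] = [v_2] − [v_1].
The resulting 5×6 matrix has rank 4, and its Smith normal form has invariant factors (1,1,1,1).

Now H_k = ker ∂_k / im ∂_{k+1}, so:

  H_0: rank C_0 − rank ∂_1 = 5 − 4 = 1, and the invariant factors of ∂_1 are all 1, so H_0 = Z.
  H_1: rank ker ∂_1 − rank ∂_2 = (6 − 4) − 0 = 2, and there is no ∂_2, so H_1 = Z^2.

As a check, the Euler characteristic is 5 − 6 = -1, which agrees with 1 − 2 = -1.

H_0 ≅ Z,  H_1 ≅ Z^2.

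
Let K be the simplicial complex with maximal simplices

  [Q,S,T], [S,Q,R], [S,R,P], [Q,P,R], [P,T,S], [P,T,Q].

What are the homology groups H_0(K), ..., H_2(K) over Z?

H_0 ≅ Z,  H_1 = 0,  H_2 ≅ Z.

We work with the vertex ordering P < Q < R < S < T. The simplices of K, each written with vertices in increasing order, are:

  0-simplices (5): P, Q, R, S, T
  1-simplices (9): PQ, PR, PS, PT, QR, QS, QT, RS, ST
  2-simplices (6): PQR, PQT, PRS, PST, QRS, QST

Hence C_0 ≅ Z^5, C_1 ≅ Z^9, C_2 ≅ Z^6.

The boundary map ∂_1: C_1 → C_0 sends each edge [p,q] (with p < q) to q − p.
As a 5×9 matrix over Z this has rank 4, with invariant factors (1,1,1,1).

∂_2: C_2 → C_1 sends each 2-simplex [p,q,r] to [q,r] − [p,r] + [p,q]. For instance
  ∂PQT = QT − PT + PQ,
  ∂PST = ST − PT + PS.
As a 9×6 matrix over Z this has rank 5, with invariant factors (1,1,1,1,1).

Now H_k = ker ∂_k / im ∂_{k+1}, so:

  H_0: rank C_0 − rank ∂_1 = 5 − 4 = 1, and the invariant factors of ∂_1 are all 1, so H_0 = Z.
  H_1: rank ker ∂_1 − rank ∂_2 = (9 − 4) − 5 = 0, and the invariant factors of ∂_2 are all 1, so H_1 = 0.
  H_2: rank ker ∂_2 − rank ∂_3 = (6 − 5) − 0 = 1, and there is no ∂_3, so H_2 = Z.

As a check, the Euler characteristic is 5 − 9 + 6 = 2, which agrees with 1 − 0 + 1 = 2.
(K is a triangulation of the 2-sphere S^2.)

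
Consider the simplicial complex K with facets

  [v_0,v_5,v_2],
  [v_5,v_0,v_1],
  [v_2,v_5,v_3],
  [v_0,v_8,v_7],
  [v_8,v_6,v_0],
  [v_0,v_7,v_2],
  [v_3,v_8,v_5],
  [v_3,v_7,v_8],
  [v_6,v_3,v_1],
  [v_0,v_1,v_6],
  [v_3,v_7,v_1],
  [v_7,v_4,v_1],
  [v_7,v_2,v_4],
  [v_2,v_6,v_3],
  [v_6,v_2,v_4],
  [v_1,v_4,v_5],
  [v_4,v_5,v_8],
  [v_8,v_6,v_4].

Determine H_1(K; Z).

Fix the vertex order v_0 < v_1 < v_2 < v_3 < v_4 < v_5 < v_6 < v_7 < v_8 and write every simplex with vertices in increasing order. Then dim K = 2 and the simplices of K are:

  0-simplices (9): [v_0], [v_1], [v_2], [v_3], [v_4], [v_5], [v_6], [v_7], [v_8]
  1-simplices (27): (27 of them)
  2-simplices (18): (18 of them)

giving chain groups C_0 ≅ Z^9, C_1 ≅ Z^27, C_2 ≅ Z^18.

∂_1: C_1 → C_0 maps an edge to its endpoints' difference, ∂[p,q] = q − p.
This gives a 9×27 integer matrix of rank 8; reducing to Smith normal form yields diagonal entries (1,1,1,1,1,1,1,1).

Boundary ∂_2: C_2 → C_1 maps a triangle to the signed sum of its edges. For instance
  ∂[v_0,v_1,v_6] = [v_1,v_6] − [v_0,v_6] + [v_0,v_1],
  ∂[v_4,v_5,v_8] = [v_5,v_8] − [v_4,v_8] + [v_4,v_5].
This gives a 27×18 integer matrix of rank 17; reducing to Smith normal form yields diagonal entries (1,1,1,1,1,1,1,1,1,1,1,1,1,1,1,1,1).

Computing H_k = (kernel of ∂_k) / (image of ∂_{k+1}):

  H_1: rank ker ∂_1 − rank ∂_2 = (27 − 8) − 17 = 2, and the invariant factors of ∂_2 are all 1, so H_1 = Z^2.

(K is a triangulation of the torus T^2.)

H_1 = Z^2.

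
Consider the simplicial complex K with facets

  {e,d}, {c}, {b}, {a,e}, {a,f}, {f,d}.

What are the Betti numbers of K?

b_0 = 3, b_1 = 1.

Fix the vertex order a < b < c < d < e < f and write every simplex with vertices in increasing order. Then dim K = 1 and the simplices of K are:

  0-simplices (6): a, b, c, d, e, f
  1-simplices (4): ae, af, de, df

Hence C_0 ≅ Z^6, C_1 ≅ Z^4.

The boundary map ∂_1: C_1 → C_0 sends each edge [p,q] (with p < q) to q − p.
The resulting 6×4 matrix has rank 3, and its Smith normal form has invariant factors (1,1,1).

Reading off H_k = ker ∂_k / im ∂_{k+1}:

  H_0: rank C_0 − rank ∂_1 = 6 − 3 = 3, and the invariant factors of ∂_1 are all 1, so H_0 = Z^3.
  H_1: rank ker ∂_1 − rank ∂_2 = (4 − 3) − 0 = 1, and there is no ∂_2, so H_1 = Z.

Hence the Betti numbers are b_0 = 3, b_1 = 1.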